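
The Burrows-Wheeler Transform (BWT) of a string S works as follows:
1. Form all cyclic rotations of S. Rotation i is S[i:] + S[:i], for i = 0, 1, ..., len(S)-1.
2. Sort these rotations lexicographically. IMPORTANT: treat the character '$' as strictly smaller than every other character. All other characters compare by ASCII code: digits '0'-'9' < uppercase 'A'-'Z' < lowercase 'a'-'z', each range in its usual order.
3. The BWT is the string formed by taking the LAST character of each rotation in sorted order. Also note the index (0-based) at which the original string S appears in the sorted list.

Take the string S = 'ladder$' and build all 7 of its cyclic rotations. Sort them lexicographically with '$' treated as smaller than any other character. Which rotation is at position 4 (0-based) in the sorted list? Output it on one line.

All 7 rotations (rotation i = S[i:]+S[:i]):
  rot[0] = ladder$
  rot[1] = adder$l
  rot[2] = dder$la
  rot[3] = der$lad
  rot[4] = er$ladd
  rot[5] = r$ladde
  rot[6] = $ladder
Sorted (with $ < everything):
  sorted[0] = $ladder
  sorted[1] = adder$l
  sorted[2] = dder$la
  sorted[3] = der$lad
  sorted[4] = er$ladd
  sorted[5] = ladder$
  sorted[6] = r$ladde
sorted[4] = er$ladd

Answer: er$ladd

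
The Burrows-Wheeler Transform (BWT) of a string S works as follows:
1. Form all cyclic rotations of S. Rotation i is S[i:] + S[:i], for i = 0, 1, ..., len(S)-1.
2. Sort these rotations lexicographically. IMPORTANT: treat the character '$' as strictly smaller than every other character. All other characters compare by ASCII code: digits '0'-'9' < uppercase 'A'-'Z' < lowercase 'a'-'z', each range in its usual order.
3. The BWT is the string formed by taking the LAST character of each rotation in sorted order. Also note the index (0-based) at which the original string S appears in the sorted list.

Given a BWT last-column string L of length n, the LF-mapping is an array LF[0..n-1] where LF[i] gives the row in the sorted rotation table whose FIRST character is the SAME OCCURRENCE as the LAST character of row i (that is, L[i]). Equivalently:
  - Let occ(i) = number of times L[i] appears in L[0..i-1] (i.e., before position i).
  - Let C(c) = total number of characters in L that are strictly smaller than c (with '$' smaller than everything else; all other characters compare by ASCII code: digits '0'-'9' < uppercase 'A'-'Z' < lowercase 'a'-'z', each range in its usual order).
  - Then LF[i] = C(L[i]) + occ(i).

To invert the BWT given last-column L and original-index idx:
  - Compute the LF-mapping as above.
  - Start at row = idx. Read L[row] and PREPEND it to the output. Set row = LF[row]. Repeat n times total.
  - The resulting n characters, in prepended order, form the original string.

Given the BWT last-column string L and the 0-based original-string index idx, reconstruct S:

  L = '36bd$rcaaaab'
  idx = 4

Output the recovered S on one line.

LF mapping: 1 2 7 10 0 11 9 3 4 5 6 8
Walk LF starting at row 4, prepending L[row]:
  step 1: row=4, L[4]='$', prepend. Next row=LF[4]=0
  step 2: row=0, L[0]='3', prepend. Next row=LF[0]=1
  step 3: row=1, L[1]='6', prepend. Next row=LF[1]=2
  step 4: row=2, L[2]='b', prepend. Next row=LF[2]=7
  step 5: row=7, L[7]='a', prepend. Next row=LF[7]=3
  step 6: row=3, L[3]='d', prepend. Next row=LF[3]=10
  step 7: row=10, L[10]='a', prepend. Next row=LF[10]=6
  step 8: row=6, L[6]='c', prepend. Next row=LF[6]=9
  step 9: row=9, L[9]='a', prepend. Next row=LF[9]=5
  step 10: row=5, L[5]='r', prepend. Next row=LF[5]=11
  step 11: row=11, L[11]='b', prepend. Next row=LF[11]=8
  step 12: row=8, L[8]='a', prepend. Next row=LF[8]=4
Reversed output: abracadab63$

Answer: abracadab63$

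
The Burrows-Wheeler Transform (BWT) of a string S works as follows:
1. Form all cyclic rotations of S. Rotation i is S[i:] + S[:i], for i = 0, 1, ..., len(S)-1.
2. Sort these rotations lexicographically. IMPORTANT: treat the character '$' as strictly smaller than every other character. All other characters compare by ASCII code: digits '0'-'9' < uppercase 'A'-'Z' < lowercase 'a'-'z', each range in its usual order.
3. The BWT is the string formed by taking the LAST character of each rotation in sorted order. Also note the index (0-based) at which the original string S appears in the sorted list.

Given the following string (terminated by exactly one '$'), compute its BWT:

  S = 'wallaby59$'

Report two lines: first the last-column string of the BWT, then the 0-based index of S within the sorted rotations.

All 10 rotations (rotation i = S[i:]+S[:i]):
  rot[0] = wallaby59$
  rot[1] = allaby59$w
  rot[2] = llaby59$wa
  rot[3] = laby59$wal
  rot[4] = aby59$wall
  rot[5] = by59$walla
  rot[6] = y59$wallab
  rot[7] = 59$wallaby
  rot[8] = 9$wallaby5
  rot[9] = $wallaby59
Sorted (with $ < everything):
  sorted[0] = $wallaby59  (last char: '9')
  sorted[1] = 59$wallaby  (last char: 'y')
  sorted[2] = 9$wallaby5  (last char: '5')
  sorted[3] = aby59$wall  (last char: 'l')
  sorted[4] = allaby59$w  (last char: 'w')
  sorted[5] = by59$walla  (last char: 'a')
  sorted[6] = laby59$wal  (last char: 'l')
  sorted[7] = llaby59$wa  (last char: 'a')
  sorted[8] = wallaby59$  (last char: '$')
  sorted[9] = y59$wallab  (last char: 'b')
Last column: 9y5lwala$b
Original string S is at sorted index 8

Answer: 9y5lwala$b
8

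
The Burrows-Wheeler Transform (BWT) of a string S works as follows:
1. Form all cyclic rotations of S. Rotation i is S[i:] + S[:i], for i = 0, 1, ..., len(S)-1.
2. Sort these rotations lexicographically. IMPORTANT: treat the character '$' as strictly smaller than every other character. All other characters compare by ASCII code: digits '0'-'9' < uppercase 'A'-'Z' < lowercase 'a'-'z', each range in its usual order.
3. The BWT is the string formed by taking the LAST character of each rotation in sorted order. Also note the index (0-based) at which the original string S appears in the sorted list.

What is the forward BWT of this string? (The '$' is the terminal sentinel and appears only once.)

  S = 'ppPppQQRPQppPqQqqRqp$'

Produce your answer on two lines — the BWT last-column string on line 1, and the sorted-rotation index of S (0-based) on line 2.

All 21 rotations (rotation i = S[i:]+S[:i]):
  rot[0] = ppPppQQRPQppPqQqqRqp$
  rot[1] = pPppQQRPQppPqQqqRqp$p
  rot[2] = PppQQRPQppPqQqqRqp$pp
  rot[3] = ppQQRPQppPqQqqRqp$ppP
  rot[4] = pQQRPQppPqQqqRqp$ppPp
  rot[5] = QQRPQppPqQqqRqp$ppPpp
  rot[6] = QRPQppPqQqqRqp$ppPppQ
  rot[7] = RPQppPqQqqRqp$ppPppQQ
  rot[8] = PQppPqQqqRqp$ppPppQQR
  rot[9] = QppPqQqqRqp$ppPppQQRP
  rot[10] = ppPqQqqRqp$ppPppQQRPQ
  rot[11] = pPqQqqRqp$ppPppQQRPQp
  rot[12] = PqQqqRqp$ppPppQQRPQpp
  rot[13] = qQqqRqp$ppPppQQRPQppP
  rot[14] = QqqRqp$ppPppQQRPQppPq
  rot[15] = qqRqp$ppPppQQRPQppPqQ
  rot[16] = qRqp$ppPppQQRPQppPqQq
  rot[17] = Rqp$ppPppQQRPQppPqQqq
  rot[18] = qp$ppPppQQRPQppPqQqqR
  rot[19] = p$ppPppQQRPQppPqQqqRq
  rot[20] = $ppPppQQRPQppPqQqqRqp
Sorted (with $ < everything):
  sorted[0] = $ppPppQQRPQppPqQqqRqp  (last char: 'p')
  sorted[1] = PQppPqQqqRqp$ppPppQQR  (last char: 'R')
  sorted[2] = PppQQRPQppPqQqqRqp$pp  (last char: 'p')
  sorted[3] = PqQqqRqp$ppPppQQRPQpp  (last char: 'p')
  sorted[4] = QQRPQppPqQqqRqp$ppPpp  (last char: 'p')
  sorted[5] = QRPQppPqQqqRqp$ppPppQ  (last char: 'Q')
  sorted[6] = QppPqQqqRqp$ppPppQQRP  (last char: 'P')
  sorted[7] = QqqRqp$ppPppQQRPQppPq  (last char: 'q')
  sorted[8] = RPQppPqQqqRqp$ppPppQQ  (last char: 'Q')
  sorted[9] = Rqp$ppPppQQRPQppPqQqq  (last char: 'q')
  sorted[10] = p$ppPppQQRPQppPqQqqRq  (last char: 'q')
  sorted[11] = pPppQQRPQppPqQqqRqp$p  (last char: 'p')
  sorted[12] = pPqQqqRqp$ppPppQQRPQp  (last char: 'p')
  sorted[13] = pQQRPQppPqQqqRqp$ppPp  (last char: 'p')
  sorted[14] = ppPppQQRPQppPqQqqRqp$  (last char: '$')
  sorted[15] = ppPqQqqRqp$ppPppQQRPQ  (last char: 'Q')
  sorted[16] = ppQQRPQppPqQqqRqp$ppP  (last char: 'P')
  sorted[17] = qQqqRqp$ppPppQQRPQppP  (last char: 'P')
  sorted[18] = qRqp$ppPppQQRPQppPqQq  (last char: 'q')
  sorted[19] = qp$ppPppQQRPQppPqQqqR  (last char: 'R')
  sorted[20] = qqRqp$ppPppQQRPQppPqQ  (last char: 'Q')
Last column: pRpppQPqQqqppp$QPPqRQ
Original string S is at sorted index 14

Answer: pRpppQPqQqqppp$QPPqRQ
14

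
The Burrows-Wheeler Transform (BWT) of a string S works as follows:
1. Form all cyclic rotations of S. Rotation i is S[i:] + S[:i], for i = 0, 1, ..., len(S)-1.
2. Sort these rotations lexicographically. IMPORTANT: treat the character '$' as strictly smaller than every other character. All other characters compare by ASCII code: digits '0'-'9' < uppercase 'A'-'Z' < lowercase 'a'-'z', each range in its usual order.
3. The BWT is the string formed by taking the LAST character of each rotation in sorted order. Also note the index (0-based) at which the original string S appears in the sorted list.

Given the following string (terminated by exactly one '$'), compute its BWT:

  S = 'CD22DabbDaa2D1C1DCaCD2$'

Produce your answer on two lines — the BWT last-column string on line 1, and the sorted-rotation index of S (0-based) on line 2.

Answer: 2DCDDa21a$D2CC1b2aCDDba
9

Derivation:
All 23 rotations (rotation i = S[i:]+S[:i]):
  rot[0] = CD22DabbDaa2D1C1DCaCD2$
  rot[1] = D22DabbDaa2D1C1DCaCD2$C
  rot[2] = 22DabbDaa2D1C1DCaCD2$CD
  rot[3] = 2DabbDaa2D1C1DCaCD2$CD2
  rot[4] = DabbDaa2D1C1DCaCD2$CD22
  rot[5] = abbDaa2D1C1DCaCD2$CD22D
  rot[6] = bbDaa2D1C1DCaCD2$CD22Da
  rot[7] = bDaa2D1C1DCaCD2$CD22Dab
  rot[8] = Daa2D1C1DCaCD2$CD22Dabb
  rot[9] = aa2D1C1DCaCD2$CD22DabbD
  rot[10] = a2D1C1DCaCD2$CD22DabbDa
  rot[11] = 2D1C1DCaCD2$CD22DabbDaa
  rot[12] = D1C1DCaCD2$CD22DabbDaa2
  rot[13] = 1C1DCaCD2$CD22DabbDaa2D
  rot[14] = C1DCaCD2$CD22DabbDaa2D1
  rot[15] = 1DCaCD2$CD22DabbDaa2D1C
  rot[16] = DCaCD2$CD22DabbDaa2D1C1
  rot[17] = CaCD2$CD22DabbDaa2D1C1D
  rot[18] = aCD2$CD22DabbDaa2D1C1DC
  rot[19] = CD2$CD22DabbDaa2D1C1DCa
  rot[20] = D2$CD22DabbDaa2D1C1DCaC
  rot[21] = 2$CD22DabbDaa2D1C1DCaCD
  rot[22] = $CD22DabbDaa2D1C1DCaCD2
Sorted (with $ < everything):
  sorted[0] = $CD22DabbDaa2D1C1DCaCD2  (last char: '2')
  sorted[1] = 1C1DCaCD2$CD22DabbDaa2D  (last char: 'D')
  sorted[2] = 1DCaCD2$CD22DabbDaa2D1C  (last char: 'C')
  sorted[3] = 2$CD22DabbDaa2D1C1DCaCD  (last char: 'D')
  sorted[4] = 22DabbDaa2D1C1DCaCD2$CD  (last char: 'D')
  sorted[5] = 2D1C1DCaCD2$CD22DabbDaa  (last char: 'a')
  sorted[6] = 2DabbDaa2D1C1DCaCD2$CD2  (last char: '2')
  sorted[7] = C1DCaCD2$CD22DabbDaa2D1  (last char: '1')
  sorted[8] = CD2$CD22DabbDaa2D1C1DCa  (last char: 'a')
  sorted[9] = CD22DabbDaa2D1C1DCaCD2$  (last char: '$')
  sorted[10] = CaCD2$CD22DabbDaa2D1C1D  (last char: 'D')
  sorted[11] = D1C1DCaCD2$CD22DabbDaa2  (last char: '2')
  sorted[12] = D2$CD22DabbDaa2D1C1DCaC  (last char: 'C')
  sorted[13] = D22DabbDaa2D1C1DCaCD2$C  (last char: 'C')
  sorted[14] = DCaCD2$CD22DabbDaa2D1C1  (last char: '1')
  sorted[15] = Daa2D1C1DCaCD2$CD22Dabb  (last char: 'b')
  sorted[16] = DabbDaa2D1C1DCaCD2$CD22  (last char: '2')
  sorted[17] = a2D1C1DCaCD2$CD22DabbDa  (last char: 'a')
  sorted[18] = aCD2$CD22DabbDaa2D1C1DC  (last char: 'C')
  sorted[19] = aa2D1C1DCaCD2$CD22DabbD  (last char: 'D')
  sorted[20] = abbDaa2D1C1DCaCD2$CD22D  (last char: 'D')
  sorted[21] = bDaa2D1C1DCaCD2$CD22Dab  (last char: 'b')
  sorted[22] = bbDaa2D1C1DCaCD2$CD22Da  (last char: 'a')
Last column: 2DCDDa21a$D2CC1b2aCDDba
Original string S is at sorted index 9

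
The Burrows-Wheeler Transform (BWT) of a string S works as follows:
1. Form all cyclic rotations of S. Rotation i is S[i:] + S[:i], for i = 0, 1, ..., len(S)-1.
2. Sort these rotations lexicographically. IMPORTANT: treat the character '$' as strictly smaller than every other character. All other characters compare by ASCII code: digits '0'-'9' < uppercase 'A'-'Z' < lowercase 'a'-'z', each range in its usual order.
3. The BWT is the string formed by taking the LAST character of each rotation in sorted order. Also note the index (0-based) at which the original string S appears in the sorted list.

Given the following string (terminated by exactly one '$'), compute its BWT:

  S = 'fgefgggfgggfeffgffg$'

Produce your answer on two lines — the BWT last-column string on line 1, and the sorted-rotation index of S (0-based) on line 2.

Answer: gfgggef$fgeffgfgggff
7

Derivation:
All 20 rotations (rotation i = S[i:]+S[:i]):
  rot[0] = fgefgggfgggfeffgffg$
  rot[1] = gefgggfgggfeffgffg$f
  rot[2] = efgggfgggfeffgffg$fg
  rot[3] = fgggfgggfeffgffg$fge
  rot[4] = gggfgggfeffgffg$fgef
  rot[5] = ggfgggfeffgffg$fgefg
  rot[6] = gfgggfeffgffg$fgefgg
  rot[7] = fgggfeffgffg$fgefggg
  rot[8] = gggfeffgffg$fgefgggf
  rot[9] = ggfeffgffg$fgefgggfg
  rot[10] = gfeffgffg$fgefgggfgg
  rot[11] = feffgffg$fgefgggfggg
  rot[12] = effgffg$fgefgggfgggf
  rot[13] = ffgffg$fgefgggfgggfe
  rot[14] = fgffg$fgefgggfgggfef
  rot[15] = gffg$fgefgggfgggfeff
  rot[16] = ffg$fgefgggfgggfeffg
  rot[17] = fg$fgefgggfgggfeffgf
  rot[18] = g$fgefgggfgggfeffgff
  rot[19] = $fgefgggfgggfeffgffg
Sorted (with $ < everything):
  sorted[0] = $fgefgggfgggfeffgffg  (last char: 'g')
  sorted[1] = effgffg$fgefgggfgggf  (last char: 'f')
  sorted[2] = efgggfgggfeffgffg$fg  (last char: 'g')
  sorted[3] = feffgffg$fgefgggfggg  (last char: 'g')
  sorted[4] = ffg$fgefgggfgggfeffg  (last char: 'g')
  sorted[5] = ffgffg$fgefgggfgggfe  (last char: 'e')
  sorted[6] = fg$fgefgggfgggfeffgf  (last char: 'f')
  sorted[7] = fgefgggfgggfeffgffg$  (last char: '$')
  sorted[8] = fgffg$fgefgggfgggfef  (last char: 'f')
  sorted[9] = fgggfeffgffg$fgefggg  (last char: 'g')
  sorted[10] = fgggfgggfeffgffg$fge  (last char: 'e')
  sorted[11] = g$fgefgggfgggfeffgff  (last char: 'f')
  sorted[12] = gefgggfgggfeffgffg$f  (last char: 'f')
  sorted[13] = gfeffgffg$fgefgggfgg  (last char: 'g')
  sorted[14] = gffg$fgefgggfgggfeff  (last char: 'f')
  sorted[15] = gfgggfeffgffg$fgefgg  (last char: 'g')
  sorted[16] = ggfeffgffg$fgefgggfg  (last char: 'g')
  sorted[17] = ggfgggfeffgffg$fgefg  (last char: 'g')
  sorted[18] = gggfeffgffg$fgefgggf  (last char: 'f')
  sorted[19] = gggfgggfeffgffg$fgef  (last char: 'f')
Last column: gfgggef$fgeffgfgggff
Original string S is at sorted index 7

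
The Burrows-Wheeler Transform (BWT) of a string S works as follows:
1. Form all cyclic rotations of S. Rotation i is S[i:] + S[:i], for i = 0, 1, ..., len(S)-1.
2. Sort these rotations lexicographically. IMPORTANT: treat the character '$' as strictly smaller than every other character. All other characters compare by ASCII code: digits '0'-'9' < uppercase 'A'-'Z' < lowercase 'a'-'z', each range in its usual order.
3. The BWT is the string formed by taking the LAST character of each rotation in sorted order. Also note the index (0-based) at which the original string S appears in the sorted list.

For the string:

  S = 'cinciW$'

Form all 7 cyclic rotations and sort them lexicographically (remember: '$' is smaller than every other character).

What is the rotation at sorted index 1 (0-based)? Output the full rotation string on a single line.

Answer: W$cinci

Derivation:
All 7 rotations (rotation i = S[i:]+S[:i]):
  rot[0] = cinciW$
  rot[1] = inciW$c
  rot[2] = nciW$ci
  rot[3] = ciW$cin
  rot[4] = iW$cinc
  rot[5] = W$cinci
  rot[6] = $cinciW
Sorted (with $ < everything):
  sorted[0] = $cinciW
  sorted[1] = W$cinci
  sorted[2] = ciW$cin
  sorted[3] = cinciW$
  sorted[4] = iW$cinc
  sorted[5] = inciW$c
  sorted[6] = nciW$ci
sorted[1] = W$cinci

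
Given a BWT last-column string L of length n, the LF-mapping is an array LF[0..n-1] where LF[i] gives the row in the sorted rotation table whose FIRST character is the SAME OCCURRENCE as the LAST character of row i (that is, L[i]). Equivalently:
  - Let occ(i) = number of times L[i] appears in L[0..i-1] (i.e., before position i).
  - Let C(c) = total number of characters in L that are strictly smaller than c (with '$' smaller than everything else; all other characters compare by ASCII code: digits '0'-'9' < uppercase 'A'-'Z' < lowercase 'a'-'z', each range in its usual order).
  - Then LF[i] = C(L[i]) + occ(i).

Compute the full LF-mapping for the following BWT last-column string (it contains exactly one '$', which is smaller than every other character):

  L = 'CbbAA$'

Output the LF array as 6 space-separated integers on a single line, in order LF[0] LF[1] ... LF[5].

Answer: 3 4 5 1 2 0

Derivation:
Char counts: '$':1, 'A':2, 'C':1, 'b':2
C (first-col start): C('$')=0, C('A')=1, C('C')=3, C('b')=4
L[0]='C': occ=0, LF[0]=C('C')+0=3+0=3
L[1]='b': occ=0, LF[1]=C('b')+0=4+0=4
L[2]='b': occ=1, LF[2]=C('b')+1=4+1=5
L[3]='A': occ=0, LF[3]=C('A')+0=1+0=1
L[4]='A': occ=1, LF[4]=C('A')+1=1+1=2
L[5]='$': occ=0, LF[5]=C('$')+0=0+0=0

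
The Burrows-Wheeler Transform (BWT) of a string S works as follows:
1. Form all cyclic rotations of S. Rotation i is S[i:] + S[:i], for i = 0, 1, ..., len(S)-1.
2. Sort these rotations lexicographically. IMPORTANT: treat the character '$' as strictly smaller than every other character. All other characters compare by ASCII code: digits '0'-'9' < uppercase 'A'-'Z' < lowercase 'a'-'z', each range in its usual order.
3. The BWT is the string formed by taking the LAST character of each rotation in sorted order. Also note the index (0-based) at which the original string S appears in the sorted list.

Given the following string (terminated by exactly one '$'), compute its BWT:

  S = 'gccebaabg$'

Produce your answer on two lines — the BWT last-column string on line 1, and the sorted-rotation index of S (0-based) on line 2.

Answer: gbaeagccb$
9

Derivation:
All 10 rotations (rotation i = S[i:]+S[:i]):
  rot[0] = gccebaabg$
  rot[1] = ccebaabg$g
  rot[2] = cebaabg$gc
  rot[3] = ebaabg$gcc
  rot[4] = baabg$gcce
  rot[5] = aabg$gcceb
  rot[6] = abg$gcceba
  rot[7] = bg$gccebaa
  rot[8] = g$gccebaab
  rot[9] = $gccebaabg
Sorted (with $ < everything):
  sorted[0] = $gccebaabg  (last char: 'g')
  sorted[1] = aabg$gcceb  (last char: 'b')
  sorted[2] = abg$gcceba  (last char: 'a')
  sorted[3] = baabg$gcce  (last char: 'e')
  sorted[4] = bg$gccebaa  (last char: 'a')
  sorted[5] = ccebaabg$g  (last char: 'g')
  sorted[6] = cebaabg$gc  (last char: 'c')
  sorted[7] = ebaabg$gcc  (last char: 'c')
  sorted[8] = g$gccebaab  (last char: 'b')
  sorted[9] = gccebaabg$  (last char: '$')
Last column: gbaeagccb$
Original string S is at sorted index 9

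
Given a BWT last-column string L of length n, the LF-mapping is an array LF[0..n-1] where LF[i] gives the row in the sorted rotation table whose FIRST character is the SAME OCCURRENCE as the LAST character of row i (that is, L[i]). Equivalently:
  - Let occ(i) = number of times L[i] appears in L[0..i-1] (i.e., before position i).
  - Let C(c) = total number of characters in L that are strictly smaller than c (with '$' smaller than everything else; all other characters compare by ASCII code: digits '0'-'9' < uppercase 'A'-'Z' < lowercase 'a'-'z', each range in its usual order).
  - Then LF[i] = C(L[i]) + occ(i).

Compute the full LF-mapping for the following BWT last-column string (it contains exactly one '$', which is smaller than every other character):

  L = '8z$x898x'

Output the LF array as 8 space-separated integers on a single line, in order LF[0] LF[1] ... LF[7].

Char counts: '$':1, '8':3, '9':1, 'x':2, 'z':1
C (first-col start): C('$')=0, C('8')=1, C('9')=4, C('x')=5, C('z')=7
L[0]='8': occ=0, LF[0]=C('8')+0=1+0=1
L[1]='z': occ=0, LF[1]=C('z')+0=7+0=7
L[2]='$': occ=0, LF[2]=C('$')+0=0+0=0
L[3]='x': occ=0, LF[3]=C('x')+0=5+0=5
L[4]='8': occ=1, LF[4]=C('8')+1=1+1=2
L[5]='9': occ=0, LF[5]=C('9')+0=4+0=4
L[6]='8': occ=2, LF[6]=C('8')+2=1+2=3
L[7]='x': occ=1, LF[7]=C('x')+1=5+1=6

Answer: 1 7 0 5 2 4 3 6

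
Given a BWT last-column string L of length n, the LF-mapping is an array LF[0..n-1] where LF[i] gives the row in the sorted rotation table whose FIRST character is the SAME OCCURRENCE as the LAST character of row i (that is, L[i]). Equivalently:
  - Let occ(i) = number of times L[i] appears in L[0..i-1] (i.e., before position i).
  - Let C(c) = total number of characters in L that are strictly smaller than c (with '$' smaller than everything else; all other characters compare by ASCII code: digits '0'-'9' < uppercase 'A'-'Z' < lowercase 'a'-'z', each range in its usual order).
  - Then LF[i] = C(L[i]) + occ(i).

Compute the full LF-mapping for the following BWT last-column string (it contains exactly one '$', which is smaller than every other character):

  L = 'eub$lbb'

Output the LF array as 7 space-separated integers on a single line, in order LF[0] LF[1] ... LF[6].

Answer: 4 6 1 0 5 2 3

Derivation:
Char counts: '$':1, 'b':3, 'e':1, 'l':1, 'u':1
C (first-col start): C('$')=0, C('b')=1, C('e')=4, C('l')=5, C('u')=6
L[0]='e': occ=0, LF[0]=C('e')+0=4+0=4
L[1]='u': occ=0, LF[1]=C('u')+0=6+0=6
L[2]='b': occ=0, LF[2]=C('b')+0=1+0=1
L[3]='$': occ=0, LF[3]=C('$')+0=0+0=0
L[4]='l': occ=0, LF[4]=C('l')+0=5+0=5
L[5]='b': occ=1, LF[5]=C('b')+1=1+1=2
L[6]='b': occ=2, LF[6]=C('b')+2=1+2=3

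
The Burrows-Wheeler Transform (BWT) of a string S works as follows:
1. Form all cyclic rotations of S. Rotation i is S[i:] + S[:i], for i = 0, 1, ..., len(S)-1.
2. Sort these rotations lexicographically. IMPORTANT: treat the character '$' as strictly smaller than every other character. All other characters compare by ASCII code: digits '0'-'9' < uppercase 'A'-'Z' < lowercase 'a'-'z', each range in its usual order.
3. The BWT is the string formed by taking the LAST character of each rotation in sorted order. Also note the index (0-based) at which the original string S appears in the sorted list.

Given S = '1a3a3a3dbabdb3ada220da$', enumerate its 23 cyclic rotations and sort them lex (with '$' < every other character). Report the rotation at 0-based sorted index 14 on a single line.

All 23 rotations (rotation i = S[i:]+S[:i]):
  rot[0] = 1a3a3a3dbabdb3ada220da$
  rot[1] = a3a3a3dbabdb3ada220da$1
  rot[2] = 3a3a3dbabdb3ada220da$1a
  rot[3] = a3a3dbabdb3ada220da$1a3
  rot[4] = 3a3dbabdb3ada220da$1a3a
  rot[5] = a3dbabdb3ada220da$1a3a3
  rot[6] = 3dbabdb3ada220da$1a3a3a
  rot[7] = dbabdb3ada220da$1a3a3a3
  rot[8] = babdb3ada220da$1a3a3a3d
  rot[9] = abdb3ada220da$1a3a3a3db
  rot[10] = bdb3ada220da$1a3a3a3dba
  rot[11] = db3ada220da$1a3a3a3dbab
  rot[12] = b3ada220da$1a3a3a3dbabd
  rot[13] = 3ada220da$1a3a3a3dbabdb
  rot[14] = ada220da$1a3a3a3dbabdb3
  rot[15] = da220da$1a3a3a3dbabdb3a
  rot[16] = a220da$1a3a3a3dbabdb3ad
  rot[17] = 220da$1a3a3a3dbabdb3ada
  rot[18] = 20da$1a3a3a3dbabdb3ada2
  rot[19] = 0da$1a3a3a3dbabdb3ada22
  rot[20] = da$1a3a3a3dbabdb3ada220
  rot[21] = a$1a3a3a3dbabdb3ada220d
  rot[22] = $1a3a3a3dbabdb3ada220da
Sorted (with $ < everything):
  sorted[0] = $1a3a3a3dbabdb3ada220da
  sorted[1] = 0da$1a3a3a3dbabdb3ada22
  sorted[2] = 1a3a3a3dbabdb3ada220da$
  sorted[3] = 20da$1a3a3a3dbabdb3ada2
  sorted[4] = 220da$1a3a3a3dbabdb3ada
  sorted[5] = 3a3a3dbabdb3ada220da$1a
  sorted[6] = 3a3dbabdb3ada220da$1a3a
  sorted[7] = 3ada220da$1a3a3a3dbabdb
  sorted[8] = 3dbabdb3ada220da$1a3a3a
  sorted[9] = a$1a3a3a3dbabdb3ada220d
  sorted[10] = a220da$1a3a3a3dbabdb3ad
  sorted[11] = a3a3a3dbabdb3ada220da$1
  sorted[12] = a3a3dbabdb3ada220da$1a3
  sorted[13] = a3dbabdb3ada220da$1a3a3
  sorted[14] = abdb3ada220da$1a3a3a3db
  sorted[15] = ada220da$1a3a3a3dbabdb3
  sorted[16] = b3ada220da$1a3a3a3dbabd
  sorted[17] = babdb3ada220da$1a3a3a3d
  sorted[18] = bdb3ada220da$1a3a3a3dba
  sorted[19] = da$1a3a3a3dbabdb3ada220
  sorted[20] = da220da$1a3a3a3dbabdb3a
  sorted[21] = db3ada220da$1a3a3a3dbab
  sorted[22] = dbabdb3ada220da$1a3a3a3
sorted[14] = abdb3ada220da$1a3a3a3db

Answer: abdb3ada220da$1a3a3a3db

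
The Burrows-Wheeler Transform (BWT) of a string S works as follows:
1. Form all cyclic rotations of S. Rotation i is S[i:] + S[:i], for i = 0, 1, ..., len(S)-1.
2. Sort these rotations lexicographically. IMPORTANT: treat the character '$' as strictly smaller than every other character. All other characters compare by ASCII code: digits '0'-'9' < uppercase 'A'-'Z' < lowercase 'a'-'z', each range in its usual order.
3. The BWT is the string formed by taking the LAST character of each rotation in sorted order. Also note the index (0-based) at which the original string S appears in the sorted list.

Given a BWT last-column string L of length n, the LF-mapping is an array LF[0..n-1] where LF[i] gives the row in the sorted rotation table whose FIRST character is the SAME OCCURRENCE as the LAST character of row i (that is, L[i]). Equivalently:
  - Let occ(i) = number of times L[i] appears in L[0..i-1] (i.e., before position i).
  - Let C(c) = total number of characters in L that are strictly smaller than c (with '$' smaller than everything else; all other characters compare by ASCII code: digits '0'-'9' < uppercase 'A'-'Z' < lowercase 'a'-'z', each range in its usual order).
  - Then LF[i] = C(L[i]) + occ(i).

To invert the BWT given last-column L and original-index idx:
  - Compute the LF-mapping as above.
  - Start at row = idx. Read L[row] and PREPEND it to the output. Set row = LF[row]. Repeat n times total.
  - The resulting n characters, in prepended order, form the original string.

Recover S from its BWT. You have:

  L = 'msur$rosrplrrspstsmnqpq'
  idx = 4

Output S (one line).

Answer: nsrropqssprrmsrptslqum$

Derivation:
LF mapping: 2 16 22 11 0 12 5 17 13 6 1 14 15 18 7 19 21 20 3 4 9 8 10
Walk LF starting at row 4, prepending L[row]:
  step 1: row=4, L[4]='$', prepend. Next row=LF[4]=0
  step 2: row=0, L[0]='m', prepend. Next row=LF[0]=2
  step 3: row=2, L[2]='u', prepend. Next row=LF[2]=22
  step 4: row=22, L[22]='q', prepend. Next row=LF[22]=10
  step 5: row=10, L[10]='l', prepend. Next row=LF[10]=1
  step 6: row=1, L[1]='s', prepend. Next row=LF[1]=16
  step 7: row=16, L[16]='t', prepend. Next row=LF[16]=21
  step 8: row=21, L[21]='p', prepend. Next row=LF[21]=8
  step 9: row=8, L[8]='r', prepend. Next row=LF[8]=13
  step 10: row=13, L[13]='s', prepend. Next row=LF[13]=18
  step 11: row=18, L[18]='m', prepend. Next row=LF[18]=3
  step 12: row=3, L[3]='r', prepend. Next row=LF[3]=11
  step 13: row=11, L[11]='r', prepend. Next row=LF[11]=14
  step 14: row=14, L[14]='p', prepend. Next row=LF[14]=7
  step 15: row=7, L[7]='s', prepend. Next row=LF[7]=17
  step 16: row=17, L[17]='s', prepend. Next row=LF[17]=20
  step 17: row=20, L[20]='q', prepend. Next row=LF[20]=9
  step 18: row=9, L[9]='p', prepend. Next row=LF[9]=6
  step 19: row=6, L[6]='o', prepend. Next row=LF[6]=5
  step 20: row=5, L[5]='r', prepend. Next row=LF[5]=12
  step 21: row=12, L[12]='r', prepend. Next row=LF[12]=15
  step 22: row=15, L[15]='s', prepend. Next row=LF[15]=19
  step 23: row=19, L[19]='n', prepend. Next row=LF[19]=4
Reversed output: nsrropqssprrmsrptslqum$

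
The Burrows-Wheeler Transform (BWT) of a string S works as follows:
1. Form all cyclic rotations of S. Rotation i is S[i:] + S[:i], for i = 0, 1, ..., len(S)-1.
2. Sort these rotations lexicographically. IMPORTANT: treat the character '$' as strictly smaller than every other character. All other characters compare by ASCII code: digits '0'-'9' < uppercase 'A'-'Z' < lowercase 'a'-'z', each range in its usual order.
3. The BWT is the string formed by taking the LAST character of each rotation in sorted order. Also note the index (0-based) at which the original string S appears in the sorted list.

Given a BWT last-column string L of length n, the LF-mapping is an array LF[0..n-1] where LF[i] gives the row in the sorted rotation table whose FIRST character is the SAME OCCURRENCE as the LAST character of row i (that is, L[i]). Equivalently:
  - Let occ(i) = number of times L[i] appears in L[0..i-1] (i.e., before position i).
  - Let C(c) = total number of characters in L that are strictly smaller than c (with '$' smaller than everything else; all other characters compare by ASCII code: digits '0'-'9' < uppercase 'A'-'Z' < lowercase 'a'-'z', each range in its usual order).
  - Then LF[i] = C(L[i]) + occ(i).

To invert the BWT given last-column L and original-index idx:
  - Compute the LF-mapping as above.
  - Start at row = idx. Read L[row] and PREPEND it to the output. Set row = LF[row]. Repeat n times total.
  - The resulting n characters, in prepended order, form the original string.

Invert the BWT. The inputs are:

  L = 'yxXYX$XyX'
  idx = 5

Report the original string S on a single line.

Answer: YXxXXXyy$

Derivation:
LF mapping: 7 6 1 5 2 0 3 8 4
Walk LF starting at row 5, prepending L[row]:
  step 1: row=5, L[5]='$', prepend. Next row=LF[5]=0
  step 2: row=0, L[0]='y', prepend. Next row=LF[0]=7
  step 3: row=7, L[7]='y', prepend. Next row=LF[7]=8
  step 4: row=8, L[8]='X', prepend. Next row=LF[8]=4
  step 5: row=4, L[4]='X', prepend. Next row=LF[4]=2
  step 6: row=2, L[2]='X', prepend. Next row=LF[2]=1
  step 7: row=1, L[1]='x', prepend. Next row=LF[1]=6
  step 8: row=6, L[6]='X', prepend. Next row=LF[6]=3
  step 9: row=3, L[3]='Y', prepend. Next row=LF[3]=5
Reversed output: YXxXXXyy$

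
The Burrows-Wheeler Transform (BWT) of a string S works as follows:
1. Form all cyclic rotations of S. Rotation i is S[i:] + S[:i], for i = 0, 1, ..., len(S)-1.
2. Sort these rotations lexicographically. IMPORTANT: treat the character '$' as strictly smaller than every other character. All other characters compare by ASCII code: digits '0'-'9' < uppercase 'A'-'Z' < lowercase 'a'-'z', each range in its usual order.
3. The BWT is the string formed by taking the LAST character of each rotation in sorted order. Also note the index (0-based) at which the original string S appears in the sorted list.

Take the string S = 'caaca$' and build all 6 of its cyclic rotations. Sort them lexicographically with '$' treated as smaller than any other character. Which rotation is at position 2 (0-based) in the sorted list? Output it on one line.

All 6 rotations (rotation i = S[i:]+S[:i]):
  rot[0] = caaca$
  rot[1] = aaca$c
  rot[2] = aca$ca
  rot[3] = ca$caa
  rot[4] = a$caac
  rot[5] = $caaca
Sorted (with $ < everything):
  sorted[0] = $caaca
  sorted[1] = a$caac
  sorted[2] = aaca$c
  sorted[3] = aca$ca
  sorted[4] = ca$caa
  sorted[5] = caaca$
sorted[2] = aaca$c

Answer: aaca$c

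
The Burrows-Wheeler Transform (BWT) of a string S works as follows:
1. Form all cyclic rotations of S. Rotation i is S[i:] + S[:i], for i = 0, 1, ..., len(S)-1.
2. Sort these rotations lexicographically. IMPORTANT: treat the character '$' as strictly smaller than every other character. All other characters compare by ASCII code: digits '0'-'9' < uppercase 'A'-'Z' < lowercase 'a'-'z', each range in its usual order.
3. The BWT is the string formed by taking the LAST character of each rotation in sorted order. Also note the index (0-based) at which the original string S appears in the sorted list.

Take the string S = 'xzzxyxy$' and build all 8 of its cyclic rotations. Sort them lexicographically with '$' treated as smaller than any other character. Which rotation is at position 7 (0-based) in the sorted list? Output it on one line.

All 8 rotations (rotation i = S[i:]+S[:i]):
  rot[0] = xzzxyxy$
  rot[1] = zzxyxy$x
  rot[2] = zxyxy$xz
  rot[3] = xyxy$xzz
  rot[4] = yxy$xzzx
  rot[5] = xy$xzzxy
  rot[6] = y$xzzxyx
  rot[7] = $xzzxyxy
Sorted (with $ < everything):
  sorted[0] = $xzzxyxy
  sorted[1] = xy$xzzxy
  sorted[2] = xyxy$xzz
  sorted[3] = xzzxyxy$
  sorted[4] = y$xzzxyx
  sorted[5] = yxy$xzzx
  sorted[6] = zxyxy$xz
  sorted[7] = zzxyxy$x
sorted[7] = zzxyxy$x

Answer: zzxyxy$x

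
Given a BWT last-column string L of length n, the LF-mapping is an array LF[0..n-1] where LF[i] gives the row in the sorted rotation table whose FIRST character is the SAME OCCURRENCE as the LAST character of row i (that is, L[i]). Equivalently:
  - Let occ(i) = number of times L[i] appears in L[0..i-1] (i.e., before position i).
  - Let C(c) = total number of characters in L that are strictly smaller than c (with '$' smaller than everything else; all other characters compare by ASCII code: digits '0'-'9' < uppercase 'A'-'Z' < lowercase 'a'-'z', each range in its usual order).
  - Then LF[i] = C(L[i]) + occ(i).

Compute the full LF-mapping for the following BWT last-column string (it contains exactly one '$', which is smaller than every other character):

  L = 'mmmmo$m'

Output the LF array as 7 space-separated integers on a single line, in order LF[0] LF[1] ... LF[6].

Answer: 1 2 3 4 6 0 5

Derivation:
Char counts: '$':1, 'm':5, 'o':1
C (first-col start): C('$')=0, C('m')=1, C('o')=6
L[0]='m': occ=0, LF[0]=C('m')+0=1+0=1
L[1]='m': occ=1, LF[1]=C('m')+1=1+1=2
L[2]='m': occ=2, LF[2]=C('m')+2=1+2=3
L[3]='m': occ=3, LF[3]=C('m')+3=1+3=4
L[4]='o': occ=0, LF[4]=C('o')+0=6+0=6
L[5]='$': occ=0, LF[5]=C('$')+0=0+0=0
L[6]='m': occ=4, LF[6]=C('m')+4=1+4=5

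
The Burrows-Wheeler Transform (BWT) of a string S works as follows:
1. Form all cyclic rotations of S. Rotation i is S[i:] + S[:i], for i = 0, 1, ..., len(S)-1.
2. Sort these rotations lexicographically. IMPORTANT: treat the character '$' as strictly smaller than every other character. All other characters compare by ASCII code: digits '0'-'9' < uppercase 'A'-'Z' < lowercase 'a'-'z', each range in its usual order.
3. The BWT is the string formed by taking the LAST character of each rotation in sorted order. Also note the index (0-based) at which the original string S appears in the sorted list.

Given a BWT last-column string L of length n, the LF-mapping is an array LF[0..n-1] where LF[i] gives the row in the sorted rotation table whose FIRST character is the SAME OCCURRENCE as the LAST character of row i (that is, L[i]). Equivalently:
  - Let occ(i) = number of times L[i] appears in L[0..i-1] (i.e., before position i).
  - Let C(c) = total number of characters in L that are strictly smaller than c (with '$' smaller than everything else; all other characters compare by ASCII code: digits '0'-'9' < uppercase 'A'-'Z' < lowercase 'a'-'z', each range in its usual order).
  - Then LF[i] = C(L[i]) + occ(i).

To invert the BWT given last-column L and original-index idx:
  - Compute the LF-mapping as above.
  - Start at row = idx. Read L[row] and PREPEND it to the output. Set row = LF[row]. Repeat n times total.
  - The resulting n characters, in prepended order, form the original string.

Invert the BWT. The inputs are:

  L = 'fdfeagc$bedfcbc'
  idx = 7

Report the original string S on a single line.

LF mapping: 11 7 12 9 1 14 4 0 2 10 8 13 5 3 6
Walk LF starting at row 7, prepending L[row]:
  step 1: row=7, L[7]='$', prepend. Next row=LF[7]=0
  step 2: row=0, L[0]='f', prepend. Next row=LF[0]=11
  step 3: row=11, L[11]='f', prepend. Next row=LF[11]=13
  step 4: row=13, L[13]='b', prepend. Next row=LF[13]=3
  step 5: row=3, L[3]='e', prepend. Next row=LF[3]=9
  step 6: row=9, L[9]='e', prepend. Next row=LF[9]=10
  step 7: row=10, L[10]='d', prepend. Next row=LF[10]=8
  step 8: row=8, L[8]='b', prepend. Next row=LF[8]=2
  step 9: row=2, L[2]='f', prepend. Next row=LF[2]=12
  step 10: row=12, L[12]='c', prepend. Next row=LF[12]=5
  step 11: row=5, L[5]='g', prepend. Next row=LF[5]=14
  step 12: row=14, L[14]='c', prepend. Next row=LF[14]=6
  step 13: row=6, L[6]='c', prepend. Next row=LF[6]=4
  step 14: row=4, L[4]='a', prepend. Next row=LF[4]=1
  step 15: row=1, L[1]='d', prepend. Next row=LF[1]=7
Reversed output: daccgcfbdeebff$

Answer: daccgcfbdeebff$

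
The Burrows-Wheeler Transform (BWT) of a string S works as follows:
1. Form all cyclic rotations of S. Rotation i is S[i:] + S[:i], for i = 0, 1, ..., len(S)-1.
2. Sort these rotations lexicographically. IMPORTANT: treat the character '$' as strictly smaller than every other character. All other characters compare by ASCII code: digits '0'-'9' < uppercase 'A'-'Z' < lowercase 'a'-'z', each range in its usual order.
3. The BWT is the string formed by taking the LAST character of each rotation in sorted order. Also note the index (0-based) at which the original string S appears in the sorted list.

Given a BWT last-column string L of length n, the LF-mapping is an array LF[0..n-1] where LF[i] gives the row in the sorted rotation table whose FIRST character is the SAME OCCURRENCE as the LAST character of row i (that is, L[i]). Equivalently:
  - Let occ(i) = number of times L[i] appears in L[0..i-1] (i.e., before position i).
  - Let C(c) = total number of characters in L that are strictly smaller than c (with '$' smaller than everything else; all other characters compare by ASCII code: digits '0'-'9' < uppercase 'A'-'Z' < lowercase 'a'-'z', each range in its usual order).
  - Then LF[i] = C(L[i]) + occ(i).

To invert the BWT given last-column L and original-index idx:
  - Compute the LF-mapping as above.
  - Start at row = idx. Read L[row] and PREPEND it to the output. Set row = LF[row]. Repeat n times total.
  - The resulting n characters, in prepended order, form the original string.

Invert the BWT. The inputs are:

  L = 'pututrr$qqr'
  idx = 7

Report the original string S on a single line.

LF mapping: 1 9 7 10 8 4 5 0 2 3 6
Walk LF starting at row 7, prepending L[row]:
  step 1: row=7, L[7]='$', prepend. Next row=LF[7]=0
  step 2: row=0, L[0]='p', prepend. Next row=LF[0]=1
  step 3: row=1, L[1]='u', prepend. Next row=LF[1]=9
  step 4: row=9, L[9]='q', prepend. Next row=LF[9]=3
  step 5: row=3, L[3]='u', prepend. Next row=LF[3]=10
  step 6: row=10, L[10]='r', prepend. Next row=LF[10]=6
  step 7: row=6, L[6]='r', prepend. Next row=LF[6]=5
  step 8: row=5, L[5]='r', prepend. Next row=LF[5]=4
  step 9: row=4, L[4]='t', prepend. Next row=LF[4]=8
  step 10: row=8, L[8]='q', prepend. Next row=LF[8]=2
  step 11: row=2, L[2]='t', prepend. Next row=LF[2]=7
Reversed output: tqtrrruqup$

Answer: tqtrrruqup$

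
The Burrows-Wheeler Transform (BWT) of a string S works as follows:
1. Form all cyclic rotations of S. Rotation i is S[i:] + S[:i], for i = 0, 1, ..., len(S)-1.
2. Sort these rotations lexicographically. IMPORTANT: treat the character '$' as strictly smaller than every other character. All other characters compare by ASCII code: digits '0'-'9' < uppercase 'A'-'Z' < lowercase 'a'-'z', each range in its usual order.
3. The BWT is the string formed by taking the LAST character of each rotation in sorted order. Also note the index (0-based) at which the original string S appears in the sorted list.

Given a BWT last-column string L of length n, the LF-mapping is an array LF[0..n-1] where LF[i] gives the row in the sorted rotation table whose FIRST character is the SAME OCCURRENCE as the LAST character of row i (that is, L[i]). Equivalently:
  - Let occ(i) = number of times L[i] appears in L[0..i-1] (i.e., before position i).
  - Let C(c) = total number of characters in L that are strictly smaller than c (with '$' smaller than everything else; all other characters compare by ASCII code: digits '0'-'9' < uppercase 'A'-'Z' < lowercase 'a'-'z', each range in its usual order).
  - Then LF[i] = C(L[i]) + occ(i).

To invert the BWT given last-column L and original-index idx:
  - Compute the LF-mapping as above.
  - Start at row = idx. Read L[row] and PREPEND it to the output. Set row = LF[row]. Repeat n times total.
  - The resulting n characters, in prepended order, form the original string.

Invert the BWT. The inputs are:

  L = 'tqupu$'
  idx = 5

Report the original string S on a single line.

Answer: uuqpt$

Derivation:
LF mapping: 3 2 4 1 5 0
Walk LF starting at row 5, prepending L[row]:
  step 1: row=5, L[5]='$', prepend. Next row=LF[5]=0
  step 2: row=0, L[0]='t', prepend. Next row=LF[0]=3
  step 3: row=3, L[3]='p', prepend. Next row=LF[3]=1
  step 4: row=1, L[1]='q', prepend. Next row=LF[1]=2
  step 5: row=2, L[2]='u', prepend. Next row=LF[2]=4
  step 6: row=4, L[4]='u', prepend. Next row=LF[4]=5
Reversed output: uuqpt$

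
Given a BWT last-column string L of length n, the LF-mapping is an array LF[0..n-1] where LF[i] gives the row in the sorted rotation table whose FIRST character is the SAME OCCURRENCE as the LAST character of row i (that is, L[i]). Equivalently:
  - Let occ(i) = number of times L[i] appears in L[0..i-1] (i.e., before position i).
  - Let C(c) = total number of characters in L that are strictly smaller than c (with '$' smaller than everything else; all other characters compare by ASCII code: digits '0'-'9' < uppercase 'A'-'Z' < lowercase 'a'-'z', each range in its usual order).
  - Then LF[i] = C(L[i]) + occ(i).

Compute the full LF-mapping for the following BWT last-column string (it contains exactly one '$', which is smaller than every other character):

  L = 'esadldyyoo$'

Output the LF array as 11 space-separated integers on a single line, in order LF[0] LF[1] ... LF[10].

Answer: 4 8 1 2 5 3 9 10 6 7 0

Derivation:
Char counts: '$':1, 'a':1, 'd':2, 'e':1, 'l':1, 'o':2, 's':1, 'y':2
C (first-col start): C('$')=0, C('a')=1, C('d')=2, C('e')=4, C('l')=5, C('o')=6, C('s')=8, C('y')=9
L[0]='e': occ=0, LF[0]=C('e')+0=4+0=4
L[1]='s': occ=0, LF[1]=C('s')+0=8+0=8
L[2]='a': occ=0, LF[2]=C('a')+0=1+0=1
L[3]='d': occ=0, LF[3]=C('d')+0=2+0=2
L[4]='l': occ=0, LF[4]=C('l')+0=5+0=5
L[5]='d': occ=1, LF[5]=C('d')+1=2+1=3
L[6]='y': occ=0, LF[6]=C('y')+0=9+0=9
L[7]='y': occ=1, LF[7]=C('y')+1=9+1=10
L[8]='o': occ=0, LF[8]=C('o')+0=6+0=6
L[9]='o': occ=1, LF[9]=C('o')+1=6+1=7
L[10]='$': occ=0, LF[10]=C('$')+0=0+0=0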